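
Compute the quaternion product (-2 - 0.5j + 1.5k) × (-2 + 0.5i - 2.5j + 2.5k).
-1 + 1.5i + 6.75j - 7.75k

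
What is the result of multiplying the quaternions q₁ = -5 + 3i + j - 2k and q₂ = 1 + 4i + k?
-15 - 16i - 10j - 11k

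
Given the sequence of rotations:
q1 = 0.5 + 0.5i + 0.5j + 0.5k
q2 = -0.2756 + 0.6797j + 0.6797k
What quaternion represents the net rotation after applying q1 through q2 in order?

q2 · q1 = -0.8175 - 0.1378i + 0.5419j - 0.1378k
-0.8175 - 0.1378i + 0.5419j - 0.1378k


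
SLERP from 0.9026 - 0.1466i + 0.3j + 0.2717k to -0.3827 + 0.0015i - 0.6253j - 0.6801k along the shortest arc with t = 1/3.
0.7763 - 0.104i + 0.4396j + 0.4397k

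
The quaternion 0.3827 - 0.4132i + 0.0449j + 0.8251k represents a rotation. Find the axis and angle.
axis = (-0.4472, 0.0486, 0.8931), θ = 3π/4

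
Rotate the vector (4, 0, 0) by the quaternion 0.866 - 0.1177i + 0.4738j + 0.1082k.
(2.11, 0.303, -3.384)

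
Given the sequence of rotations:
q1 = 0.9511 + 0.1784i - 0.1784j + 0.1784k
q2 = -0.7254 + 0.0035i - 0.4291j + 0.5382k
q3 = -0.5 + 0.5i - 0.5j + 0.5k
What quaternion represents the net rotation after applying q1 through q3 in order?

q2 · q1 = -0.8631 - 0.1066i - 0.1833j + 0.4584k
q3 · q2 · q1 = 0.164 - 0.5158i + 0.2407j - 0.8057k
0.164 - 0.5158i + 0.2407j - 0.8057k


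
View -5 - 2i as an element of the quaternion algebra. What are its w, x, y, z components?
-5 - 2i + 0j + 0k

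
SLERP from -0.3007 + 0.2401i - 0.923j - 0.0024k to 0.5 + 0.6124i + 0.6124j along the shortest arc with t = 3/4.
-0.4903 - 0.4236i - 0.7617j - 0.0007k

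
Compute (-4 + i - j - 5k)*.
-4 - i + j + 5k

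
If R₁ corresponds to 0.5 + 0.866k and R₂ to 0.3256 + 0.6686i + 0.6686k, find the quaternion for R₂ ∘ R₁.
-0.4162 + 0.3343i - 0.579j + 0.6163k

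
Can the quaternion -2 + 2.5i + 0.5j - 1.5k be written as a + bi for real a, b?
No. The quaternion -2 + 2.5i + 0.5j - 1.5k has j-coefficient y = 0.5 and k-coefficient z = -1.5, not both zero, so it does not lie in the complex subalgebra spanned by 1 and i.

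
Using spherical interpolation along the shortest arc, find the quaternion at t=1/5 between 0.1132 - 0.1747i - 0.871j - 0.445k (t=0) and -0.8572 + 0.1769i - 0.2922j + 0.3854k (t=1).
0.3642 - 0.2175i - 0.7311j - 0.5343k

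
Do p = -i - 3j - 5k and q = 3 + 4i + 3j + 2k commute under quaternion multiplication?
No: pq = 23 + 6i - 27j - 6k ≠ 23 - 12i + 9j - 24k = qp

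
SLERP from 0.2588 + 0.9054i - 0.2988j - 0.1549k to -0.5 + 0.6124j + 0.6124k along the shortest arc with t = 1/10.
0.3067 + 0.853i - 0.3585j - 0.223k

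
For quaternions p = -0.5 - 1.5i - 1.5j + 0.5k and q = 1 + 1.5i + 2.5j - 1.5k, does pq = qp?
No: pq = 6.25 - 1.25i - 4.25j - 0.25k ≠ 6.25 - 3.25i - 1.25j + 2.75k = qp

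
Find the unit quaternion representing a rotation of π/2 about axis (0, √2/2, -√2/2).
0.7071 + 0.5j - 0.5k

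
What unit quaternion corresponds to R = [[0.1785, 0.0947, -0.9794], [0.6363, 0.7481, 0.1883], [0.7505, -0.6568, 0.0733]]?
0.7071 - 0.2988i - 0.6116j + 0.1915k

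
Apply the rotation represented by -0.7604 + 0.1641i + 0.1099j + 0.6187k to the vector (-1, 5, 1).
(4.711, 2.193, -0.016)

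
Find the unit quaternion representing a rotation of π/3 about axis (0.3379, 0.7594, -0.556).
0.866 + 0.1689i + 0.3797j - 0.278k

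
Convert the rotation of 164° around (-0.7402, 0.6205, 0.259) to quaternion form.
0.1392 - 0.733i + 0.6145j + 0.2565k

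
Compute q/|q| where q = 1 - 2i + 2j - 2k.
0.2774 - 0.5547i + 0.5547j - 0.5547k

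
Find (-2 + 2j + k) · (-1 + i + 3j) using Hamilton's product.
-4 - 5i - 7j - 3k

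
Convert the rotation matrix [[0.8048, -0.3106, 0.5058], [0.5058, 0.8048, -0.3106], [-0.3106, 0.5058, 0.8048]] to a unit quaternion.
0.9239 + 0.2209i + 0.2209j + 0.2209k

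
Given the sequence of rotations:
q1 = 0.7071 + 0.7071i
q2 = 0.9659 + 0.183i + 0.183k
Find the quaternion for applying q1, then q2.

q2 · q1 = 0.5536 + 0.8124i + 0.1294j + 0.1294k
0.5536 + 0.8124i + 0.1294j + 0.1294k


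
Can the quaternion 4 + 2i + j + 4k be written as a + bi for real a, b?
No. The quaternion 4 + 2i + j + 4k has j-coefficient y = 1 and k-coefficient z = 4, not both zero, so it does not lie in the complex subalgebra spanned by 1 and i.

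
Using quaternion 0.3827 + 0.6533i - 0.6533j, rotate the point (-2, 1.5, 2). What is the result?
(-2.573, 0.927, -1.664)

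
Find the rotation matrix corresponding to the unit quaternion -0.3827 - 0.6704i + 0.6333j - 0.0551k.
[[0.1918, -0.8913, -0.4108], [-0.807, 0.0951, -0.5829], [0.5586, 0.4433, -0.701]]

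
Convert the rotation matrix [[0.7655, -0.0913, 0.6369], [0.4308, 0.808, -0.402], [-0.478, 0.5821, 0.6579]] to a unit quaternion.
0.8988 + 0.2737i + 0.3101j + 0.1452k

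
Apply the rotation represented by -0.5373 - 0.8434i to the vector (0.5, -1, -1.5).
(0.5, 1.782, -0.272)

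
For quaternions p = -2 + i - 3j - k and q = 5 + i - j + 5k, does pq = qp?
No: pq = -9 - 13i - 19j - 13k ≠ -9 + 19i - 7j - 17k = qp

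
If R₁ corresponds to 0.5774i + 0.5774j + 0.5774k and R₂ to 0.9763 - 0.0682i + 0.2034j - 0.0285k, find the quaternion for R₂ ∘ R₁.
-0.0616 + 0.6976i + 0.5866j + 0.4069k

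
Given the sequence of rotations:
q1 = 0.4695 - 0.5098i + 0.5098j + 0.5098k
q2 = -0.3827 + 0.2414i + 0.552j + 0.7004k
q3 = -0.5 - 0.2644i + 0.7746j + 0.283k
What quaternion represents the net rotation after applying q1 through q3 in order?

q2 · q1 = -0.6951 + 0.2328i - 0.4161j + 0.5382k
q3 · q2 · q1 = 0.5791 + 0.602i - 0.1222j - 0.5361k
0.5791 + 0.602i - 0.1222j - 0.5361k


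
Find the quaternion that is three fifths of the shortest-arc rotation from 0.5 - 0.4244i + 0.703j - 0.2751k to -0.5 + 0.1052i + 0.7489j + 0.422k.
-0.109 - 0.1537i + 0.9667j + 0.1733k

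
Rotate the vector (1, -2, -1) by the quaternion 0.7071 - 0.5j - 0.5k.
(-0.707, -2.207, -0.793)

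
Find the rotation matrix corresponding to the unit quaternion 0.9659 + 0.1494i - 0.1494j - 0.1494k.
[[0.9107, 0.244, -0.3333], [-0.3333, 0.9107, -0.244], [0.244, 0.3333, 0.9107]]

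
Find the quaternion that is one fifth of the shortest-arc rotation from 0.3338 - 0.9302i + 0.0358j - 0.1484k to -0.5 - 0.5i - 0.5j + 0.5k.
0.1649 - 0.9807i - 0.1051j + 0.0031k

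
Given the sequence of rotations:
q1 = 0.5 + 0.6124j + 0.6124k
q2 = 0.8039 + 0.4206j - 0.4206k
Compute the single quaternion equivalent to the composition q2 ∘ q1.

q2 · q1 = 0.4019 + 0.5152i + 0.7026j + 0.282k
0.4019 + 0.5152i + 0.7026j + 0.282k


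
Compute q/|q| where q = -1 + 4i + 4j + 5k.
-0.1313 + 0.5252i + 0.5252j + 0.6565k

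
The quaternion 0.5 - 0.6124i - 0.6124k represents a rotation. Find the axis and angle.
axis = (-√2/2, 0, -√2/2), θ = 2π/3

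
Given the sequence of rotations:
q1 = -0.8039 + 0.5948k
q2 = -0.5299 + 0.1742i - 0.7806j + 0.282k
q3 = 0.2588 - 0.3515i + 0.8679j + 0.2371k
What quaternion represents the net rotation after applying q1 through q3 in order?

q2 · q1 = 0.2583 - 0.6043i + 0.5239j - 0.5419k
q3 · q2 · q1 = -0.4718 - 0.8417i + 0.026j + 0.2613k
-0.4718 - 0.8417i + 0.026j + 0.2613k


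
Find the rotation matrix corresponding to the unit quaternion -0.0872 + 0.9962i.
[[1, 0, 0], [0, -0.9848, 0.1737], [0, -0.1737, -0.9848]]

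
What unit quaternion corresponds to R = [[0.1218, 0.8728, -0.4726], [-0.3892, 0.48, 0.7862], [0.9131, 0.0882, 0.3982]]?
0.7071 - 0.2468i - 0.4899j - 0.4462k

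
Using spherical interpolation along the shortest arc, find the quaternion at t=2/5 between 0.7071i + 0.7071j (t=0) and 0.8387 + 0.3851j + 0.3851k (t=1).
0.4316 + 0.5153i + 0.7134j + 0.1982k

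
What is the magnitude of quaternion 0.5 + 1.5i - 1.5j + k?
2.398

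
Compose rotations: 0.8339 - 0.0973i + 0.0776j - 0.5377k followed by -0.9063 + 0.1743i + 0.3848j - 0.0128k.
-0.7755 + 0.0276i + 0.3455j + 0.5276k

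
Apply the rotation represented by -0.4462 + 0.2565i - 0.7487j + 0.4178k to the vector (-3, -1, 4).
(4.952, 0.165, 1.205)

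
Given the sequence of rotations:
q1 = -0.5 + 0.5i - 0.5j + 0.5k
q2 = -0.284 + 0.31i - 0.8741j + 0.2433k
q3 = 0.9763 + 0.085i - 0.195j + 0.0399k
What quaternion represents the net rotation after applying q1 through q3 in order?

q2 · q1 = -0.5717 - 0.6124i + 0.5457j + 0.0184k
q3 · q2 · q1 = -0.4004 - 0.6718i + 0.6182j - 0.0779k
-0.4004 - 0.6718i + 0.6182j - 0.0779k


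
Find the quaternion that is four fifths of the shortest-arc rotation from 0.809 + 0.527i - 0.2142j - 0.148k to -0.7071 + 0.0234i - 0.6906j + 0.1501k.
0.8134 + 0.1098i + 0.5464j - 0.1668k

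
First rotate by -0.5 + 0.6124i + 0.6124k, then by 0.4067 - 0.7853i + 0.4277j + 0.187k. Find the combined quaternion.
0.163 + 0.9036i + 0.3816j - 0.1064k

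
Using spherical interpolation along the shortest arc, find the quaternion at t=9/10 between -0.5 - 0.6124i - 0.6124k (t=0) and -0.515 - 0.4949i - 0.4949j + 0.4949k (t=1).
-0.5603 - 0.5562i - 0.4734j + 0.3906k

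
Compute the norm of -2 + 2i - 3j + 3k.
√26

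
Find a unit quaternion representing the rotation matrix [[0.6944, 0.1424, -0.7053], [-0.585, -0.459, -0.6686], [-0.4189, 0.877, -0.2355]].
0.5 + 0.7728i - 0.1432j - 0.3637k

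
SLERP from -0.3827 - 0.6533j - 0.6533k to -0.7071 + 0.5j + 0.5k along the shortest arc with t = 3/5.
0.309 - 0.6725j - 0.6725k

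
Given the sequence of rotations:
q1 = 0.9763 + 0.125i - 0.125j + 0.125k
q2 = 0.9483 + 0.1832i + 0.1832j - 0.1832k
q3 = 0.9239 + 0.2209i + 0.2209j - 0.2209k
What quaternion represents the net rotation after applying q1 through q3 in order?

q2 · q1 = 0.9487 + 0.2974i + 0.0145j - 0.1061k
q3 · q2 · q1 = 0.7842 + 0.4641i + 0.1807j - 0.3701k
0.7842 + 0.4641i + 0.1807j - 0.3701k


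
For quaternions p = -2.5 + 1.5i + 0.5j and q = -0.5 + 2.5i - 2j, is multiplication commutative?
No: pq = -1.5 - 7i + 4.75j - 4.25k ≠ -1.5 - 7i + 4.75j + 4.25k = qp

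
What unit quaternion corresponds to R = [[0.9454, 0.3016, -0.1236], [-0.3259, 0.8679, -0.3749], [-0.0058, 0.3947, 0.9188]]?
0.9659 + 0.1992i - 0.0305j - 0.1624k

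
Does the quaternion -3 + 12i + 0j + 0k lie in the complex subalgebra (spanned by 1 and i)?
Yes. The quaternion -3 + 12i has j- and k-coefficients y = z = 0, so it lies in the complex subalgebra spanned by 1 and i.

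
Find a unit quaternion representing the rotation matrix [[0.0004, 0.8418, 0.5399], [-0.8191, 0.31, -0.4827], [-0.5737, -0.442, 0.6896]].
0.7071 + 0.0144i + 0.3937j - 0.5872k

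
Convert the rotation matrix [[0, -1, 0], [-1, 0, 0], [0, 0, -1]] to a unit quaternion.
-0.7071i + 0.7071j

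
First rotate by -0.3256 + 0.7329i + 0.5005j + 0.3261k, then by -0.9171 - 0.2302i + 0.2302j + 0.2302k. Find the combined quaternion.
0.277 - 0.6373i - 0.2902j - 0.6579k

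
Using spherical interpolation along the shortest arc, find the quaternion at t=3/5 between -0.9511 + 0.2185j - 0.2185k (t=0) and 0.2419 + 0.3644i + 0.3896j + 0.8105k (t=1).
-0.6525 - 0.2612i - 0.1692j - 0.691k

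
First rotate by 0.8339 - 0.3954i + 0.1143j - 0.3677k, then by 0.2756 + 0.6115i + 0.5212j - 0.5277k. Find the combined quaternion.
0.218 + 0.2696i + 0.8996j - 0.2654k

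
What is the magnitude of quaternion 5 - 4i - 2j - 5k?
√70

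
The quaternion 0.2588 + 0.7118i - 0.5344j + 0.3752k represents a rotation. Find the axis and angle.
axis = (0.7369, -0.5533, 0.3884), θ = 5π/6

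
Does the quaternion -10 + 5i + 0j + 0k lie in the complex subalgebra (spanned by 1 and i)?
Yes. The quaternion -10 + 5i has j- and k-coefficients y = z = 0, so it lies in the complex subalgebra spanned by 1 and i.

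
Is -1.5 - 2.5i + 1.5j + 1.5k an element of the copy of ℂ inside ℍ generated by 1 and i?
No. The quaternion -1.5 - 2.5i + 1.5j + 1.5k has j-coefficient y = 1.5 and k-coefficient z = 1.5, not both zero, so it does not lie in the complex subalgebra spanned by 1 and i.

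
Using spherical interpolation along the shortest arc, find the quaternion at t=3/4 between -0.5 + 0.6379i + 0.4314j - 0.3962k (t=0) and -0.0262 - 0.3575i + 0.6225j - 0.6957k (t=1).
-0.1831 - 0.0974i + 0.6659j - 0.7166k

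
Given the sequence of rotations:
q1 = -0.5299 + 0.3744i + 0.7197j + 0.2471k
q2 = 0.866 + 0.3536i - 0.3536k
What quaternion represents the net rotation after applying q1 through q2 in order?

q2 · q1 = -0.5039 + 0.3913i + 0.4035j + 0.6558k
-0.5039 + 0.3913i + 0.4035j + 0.6558k


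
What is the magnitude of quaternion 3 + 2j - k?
√14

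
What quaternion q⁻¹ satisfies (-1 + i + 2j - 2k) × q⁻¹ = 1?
-0.1 - 0.1i - 0.2j + 0.2k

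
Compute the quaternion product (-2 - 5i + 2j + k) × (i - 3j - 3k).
14 - 5i - 8j + 19k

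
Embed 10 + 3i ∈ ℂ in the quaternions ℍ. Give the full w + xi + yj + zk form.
10 + 3i + 0j + 0k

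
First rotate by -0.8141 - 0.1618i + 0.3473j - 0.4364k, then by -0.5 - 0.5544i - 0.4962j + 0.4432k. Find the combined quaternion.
0.6831 + 0.5949i - 0.0833j - 0.4154k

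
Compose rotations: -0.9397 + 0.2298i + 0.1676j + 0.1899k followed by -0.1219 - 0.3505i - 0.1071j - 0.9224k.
0.3882 + 0.4356i - 0.0652j + 0.8095k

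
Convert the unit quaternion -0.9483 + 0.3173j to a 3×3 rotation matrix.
[[0.7986, 0, -0.6018], [0, 1, 0], [0.6018, 0, 0.7986]]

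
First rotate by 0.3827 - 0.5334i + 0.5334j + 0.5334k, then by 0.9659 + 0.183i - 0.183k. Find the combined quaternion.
0.5649 - 0.3476i + 0.5152j + 0.5428k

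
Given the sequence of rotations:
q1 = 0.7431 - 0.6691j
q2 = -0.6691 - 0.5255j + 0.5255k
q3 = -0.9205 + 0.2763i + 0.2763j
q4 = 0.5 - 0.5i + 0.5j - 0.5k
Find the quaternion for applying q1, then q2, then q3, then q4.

q2 · q1 = -0.8488 + 0.3516i + 0.0572j + 0.3905k
q3 · q2 · q1 = 0.6684 - 0.4503i - 0.3951j - 0.4408k
q4 · q3 · q2 · q1 = 0.0862 - 0.9773i + 0.1414j - 0.1319k
0.0862 - 0.9773i + 0.1414j - 0.1319k


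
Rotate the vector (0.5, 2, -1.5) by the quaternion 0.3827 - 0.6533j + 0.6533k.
(-0.604, 1.823, -1.677)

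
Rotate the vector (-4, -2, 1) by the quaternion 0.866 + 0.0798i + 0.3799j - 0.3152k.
(-2.656, -0.014, 3.734)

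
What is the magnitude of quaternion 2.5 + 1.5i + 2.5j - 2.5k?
√21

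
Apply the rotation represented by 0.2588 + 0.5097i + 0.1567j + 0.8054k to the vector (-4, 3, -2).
(-1.19, -4.734, -2.274)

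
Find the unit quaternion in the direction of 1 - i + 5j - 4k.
0.1525 - 0.1525i + 0.7625j - 0.61k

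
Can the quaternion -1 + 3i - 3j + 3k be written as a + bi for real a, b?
No. The quaternion -1 + 3i - 3j + 3k has j-coefficient y = -3 and k-coefficient z = 3, not both zero, so it does not lie in the complex subalgebra spanned by 1 and i.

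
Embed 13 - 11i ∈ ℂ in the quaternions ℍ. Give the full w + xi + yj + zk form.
13 - 11i + 0j + 0k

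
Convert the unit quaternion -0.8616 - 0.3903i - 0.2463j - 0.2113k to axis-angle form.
axis = (-0.7689, -0.4852, -0.4163), θ = 299°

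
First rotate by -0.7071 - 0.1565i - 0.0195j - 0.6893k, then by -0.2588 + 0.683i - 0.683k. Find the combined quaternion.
-0.1809 - 0.4558i + 0.5827j + 0.648k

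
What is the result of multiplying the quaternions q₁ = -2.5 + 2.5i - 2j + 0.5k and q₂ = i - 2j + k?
-7 - 3.5i + 3j - 5.5k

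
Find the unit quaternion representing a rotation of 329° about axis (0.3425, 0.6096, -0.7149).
-0.9636 + 0.0915i + 0.1629j - 0.191k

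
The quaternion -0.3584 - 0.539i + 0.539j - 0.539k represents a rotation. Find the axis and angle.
axis = (-√3/3, √3/3, -√3/3), θ = 222°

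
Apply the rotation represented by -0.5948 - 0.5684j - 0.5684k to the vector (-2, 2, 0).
(-0.768, -0.645, 2.645)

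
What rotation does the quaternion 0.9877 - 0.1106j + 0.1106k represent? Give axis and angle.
axis = (0, -√2/2, √2/2), θ = 18°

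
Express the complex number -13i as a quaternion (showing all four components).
0 - 13i + 0j + 0k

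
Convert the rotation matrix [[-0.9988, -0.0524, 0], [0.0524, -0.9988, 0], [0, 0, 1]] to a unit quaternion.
0.0262 + 0.9997k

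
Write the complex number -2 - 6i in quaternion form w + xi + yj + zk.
-2 - 6i + 0j + 0k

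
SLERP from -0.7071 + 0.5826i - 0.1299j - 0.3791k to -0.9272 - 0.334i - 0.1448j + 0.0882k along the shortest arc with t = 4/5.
-0.9765 - 0.1461i - 0.1573j - 0.0167k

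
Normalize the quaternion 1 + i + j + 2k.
0.378 + 0.378i + 0.378j + 0.7559k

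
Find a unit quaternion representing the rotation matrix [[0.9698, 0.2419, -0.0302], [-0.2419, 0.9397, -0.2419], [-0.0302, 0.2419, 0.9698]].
0.9848 + 0.1228i - 0.1228k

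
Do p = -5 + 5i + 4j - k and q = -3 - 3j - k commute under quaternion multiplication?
No: pq = 26 - 22i + 8j - 7k ≠ 26 - 8i - 2j + 23k = qp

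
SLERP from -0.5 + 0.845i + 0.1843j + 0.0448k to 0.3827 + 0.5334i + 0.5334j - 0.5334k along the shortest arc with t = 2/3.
0.0854 + 0.7713i + 0.4918j - 0.3949k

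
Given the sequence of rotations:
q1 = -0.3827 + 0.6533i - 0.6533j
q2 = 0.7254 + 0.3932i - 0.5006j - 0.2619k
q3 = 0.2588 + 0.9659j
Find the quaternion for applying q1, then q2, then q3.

q2 · q1 = -0.8615 + 0.1523i - 0.4534j + 0.1704k
q3 · q2 · q1 = 0.215 + 0.204i - 0.9495j - 0.103k
0.215 + 0.204i - 0.9495j - 0.103k


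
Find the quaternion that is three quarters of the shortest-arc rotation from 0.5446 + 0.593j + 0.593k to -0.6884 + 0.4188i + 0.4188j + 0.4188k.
-0.4194 + 0.3734i + 0.5851j + 0.5851k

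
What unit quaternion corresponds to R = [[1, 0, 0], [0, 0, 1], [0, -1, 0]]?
0.7071 - 0.7071i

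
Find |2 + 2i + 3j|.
√17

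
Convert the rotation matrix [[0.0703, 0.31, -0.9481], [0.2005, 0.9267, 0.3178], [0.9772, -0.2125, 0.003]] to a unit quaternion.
0.7071 - 0.1875i - 0.6807j - 0.0387k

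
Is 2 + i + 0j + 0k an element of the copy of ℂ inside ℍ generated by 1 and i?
Yes. The quaternion 2 + i has j- and k-coefficients y = z = 0, so it lies in the complex subalgebra spanned by 1 and i.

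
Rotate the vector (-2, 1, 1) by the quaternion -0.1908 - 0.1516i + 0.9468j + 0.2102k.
(1.131, 1.94, -0.978)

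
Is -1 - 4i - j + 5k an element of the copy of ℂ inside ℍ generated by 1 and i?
No. The quaternion -1 - 4i - j + 5k has j-coefficient y = -1 and k-coefficient z = 5, not both zero, so it does not lie in the complex subalgebra spanned by 1 and i.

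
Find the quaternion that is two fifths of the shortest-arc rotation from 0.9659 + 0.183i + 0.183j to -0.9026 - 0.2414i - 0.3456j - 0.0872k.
0.9453 + 0.2074i + 0.2493j + 0.0351k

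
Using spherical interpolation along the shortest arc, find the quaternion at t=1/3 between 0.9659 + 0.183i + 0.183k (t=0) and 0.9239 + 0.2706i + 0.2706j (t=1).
0.9644 + 0.2151i + 0.0918j + 0.1233k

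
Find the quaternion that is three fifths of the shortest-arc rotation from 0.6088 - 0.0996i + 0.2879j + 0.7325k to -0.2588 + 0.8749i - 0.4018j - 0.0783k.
0.475 - 0.6567i + 0.4189j + 0.4094k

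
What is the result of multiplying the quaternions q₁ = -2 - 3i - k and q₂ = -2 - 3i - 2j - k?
-6 + 10i + 4j + 10k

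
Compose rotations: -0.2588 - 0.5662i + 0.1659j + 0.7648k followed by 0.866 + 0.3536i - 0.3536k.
0.2465 - 0.5232i + 0.0734j + 0.8125k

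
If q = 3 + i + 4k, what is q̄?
3 - i - 4k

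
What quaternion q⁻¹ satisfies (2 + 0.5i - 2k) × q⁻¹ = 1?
0.2424 - 0.0606i + 0.2424k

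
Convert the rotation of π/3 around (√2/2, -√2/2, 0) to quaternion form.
0.866 + 0.3536i - 0.3536j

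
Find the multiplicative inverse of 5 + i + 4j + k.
0.1163 - 0.0233i - 0.093j - 0.0233k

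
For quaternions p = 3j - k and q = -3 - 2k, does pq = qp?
No: pq = -2 - 6i - 9j + 3k ≠ -2 + 6i - 9j + 3k = qp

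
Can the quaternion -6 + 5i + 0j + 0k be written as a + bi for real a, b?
Yes. The quaternion -6 + 5i has j- and k-coefficients y = z = 0, so it lies in the complex subalgebra spanned by 1 and i.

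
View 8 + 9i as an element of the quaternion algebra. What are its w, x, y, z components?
8 + 9i + 0j + 0k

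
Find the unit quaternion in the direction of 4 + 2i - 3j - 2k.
0.6963 + 0.3482i - 0.5222j - 0.3482k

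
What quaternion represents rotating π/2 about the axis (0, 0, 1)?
0.7071 + 0.7071k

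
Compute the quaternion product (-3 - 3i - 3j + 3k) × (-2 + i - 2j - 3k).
12 + 18i + 6j + 12k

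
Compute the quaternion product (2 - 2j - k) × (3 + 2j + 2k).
12 - 2i - 2j + k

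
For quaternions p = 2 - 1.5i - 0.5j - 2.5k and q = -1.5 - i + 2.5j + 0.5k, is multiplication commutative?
No: pq = -2 + 6.25i + 9j + 0.5k ≠ -2 - 5.75i + 2.5j + 9k = qp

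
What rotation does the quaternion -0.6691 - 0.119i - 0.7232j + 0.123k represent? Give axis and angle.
axis = (-0.1601, -0.9731, 0.1655), θ = 264°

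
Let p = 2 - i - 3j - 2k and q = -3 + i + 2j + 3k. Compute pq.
7 + 14j + 13k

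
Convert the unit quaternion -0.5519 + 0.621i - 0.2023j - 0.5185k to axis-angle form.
axis = (0.7447, -0.2426, -0.6218), θ = 247°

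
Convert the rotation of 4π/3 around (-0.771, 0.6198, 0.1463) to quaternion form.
-0.5 - 0.6677i + 0.5368j + 0.1267k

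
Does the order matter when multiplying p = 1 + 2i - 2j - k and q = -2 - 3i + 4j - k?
Yes: pq = 11 - i + 13j + 3k ≠ 11 - 13i + 3j - k = qp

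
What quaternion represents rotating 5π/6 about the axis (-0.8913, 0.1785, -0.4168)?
0.2588 - 0.8609i + 0.1724j - 0.4026k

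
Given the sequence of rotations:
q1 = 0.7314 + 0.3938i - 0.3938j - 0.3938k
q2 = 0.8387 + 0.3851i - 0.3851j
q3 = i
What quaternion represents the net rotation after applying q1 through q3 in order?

q2 · q1 = 0.3101 + 0.7636i - 0.4603j - 0.3303k
q3 · q2 · q1 = -0.7636 + 0.3101i + 0.3303j - 0.4603k
-0.7636 + 0.3101i + 0.3303j - 0.4603k


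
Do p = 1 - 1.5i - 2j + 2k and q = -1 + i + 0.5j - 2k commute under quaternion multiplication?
No: pq = 5.5 + 5.5i + 1.5j - 2.75k ≠ 5.5 - 0.5i + 3.5j - 5.25k = qp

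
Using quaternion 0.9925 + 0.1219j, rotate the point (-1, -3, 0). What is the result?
(-0.97, -3, 0.242)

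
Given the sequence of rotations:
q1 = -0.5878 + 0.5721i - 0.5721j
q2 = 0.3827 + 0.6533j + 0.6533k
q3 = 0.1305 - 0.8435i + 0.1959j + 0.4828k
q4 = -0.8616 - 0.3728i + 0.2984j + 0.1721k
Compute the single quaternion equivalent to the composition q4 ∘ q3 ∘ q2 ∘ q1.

q2 · q1 = 0.1488 + 0.5927i - 0.2292j - 0.7578k
q3 · q2 · q1 = 0.9301 - 0.086i - 0.3538j + 0.0502k
q4 · q3 · q2 · q1 = -0.7365 - 0.1968i + 0.5863j + 0.2744k
-0.7365 - 0.1968i + 0.5863j + 0.2744k


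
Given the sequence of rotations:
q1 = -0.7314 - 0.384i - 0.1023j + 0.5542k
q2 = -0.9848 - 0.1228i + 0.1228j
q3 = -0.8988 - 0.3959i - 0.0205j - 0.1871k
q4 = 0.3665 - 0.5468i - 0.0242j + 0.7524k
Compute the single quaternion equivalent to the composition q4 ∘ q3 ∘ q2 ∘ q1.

q2 · q1 = 0.6857 + 0.536i + 0.079j - 0.4861k
q3 · q2 · q1 = -0.4934 - 0.7285i - 0.3778j + 0.2883k
q4 · q3 · q2 · q1 = -0.8052 + 0.2801i - 0.517j - 0.0766k
-0.8052 + 0.2801i - 0.517j - 0.0766k


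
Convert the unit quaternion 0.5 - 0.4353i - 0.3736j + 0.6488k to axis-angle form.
axis = (-0.5026, -0.4314, 0.7492), θ = 2π/3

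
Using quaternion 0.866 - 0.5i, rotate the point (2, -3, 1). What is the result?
(2, -0.634, 3.098)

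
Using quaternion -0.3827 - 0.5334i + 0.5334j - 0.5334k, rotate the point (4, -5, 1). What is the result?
(4.495, -0.93, 4.575)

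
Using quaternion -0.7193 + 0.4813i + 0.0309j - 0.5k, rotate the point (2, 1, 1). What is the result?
(-0.219, 2.196, -1.062)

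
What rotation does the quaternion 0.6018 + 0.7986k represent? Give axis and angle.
axis = (0, 0, 1), θ = 106°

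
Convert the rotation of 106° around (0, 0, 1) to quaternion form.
0.6018 + 0.7986k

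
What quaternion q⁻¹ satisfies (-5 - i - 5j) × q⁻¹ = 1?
-0.098 + 0.0196i + 0.098j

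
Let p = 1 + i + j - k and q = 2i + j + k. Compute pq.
-2 + 4i - 2j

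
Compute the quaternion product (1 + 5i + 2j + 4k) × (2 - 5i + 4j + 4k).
3 - 3i - 32j + 42k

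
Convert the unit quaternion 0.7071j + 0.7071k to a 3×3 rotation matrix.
[[-1, 0, 0], [0, 0, 1], [0, 1, 0]]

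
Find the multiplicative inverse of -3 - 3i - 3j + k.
-0.1071 + 0.1071i + 0.1071j - 0.0357k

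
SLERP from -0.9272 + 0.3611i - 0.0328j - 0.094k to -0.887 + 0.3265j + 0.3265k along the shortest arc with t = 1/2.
-0.9612 + 0.1913i + 0.1556j + 0.1232k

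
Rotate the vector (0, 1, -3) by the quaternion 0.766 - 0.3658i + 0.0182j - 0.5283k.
(-0.447, -1.449, -2.775)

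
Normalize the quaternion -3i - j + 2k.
-0.8018i - 0.2673j + 0.5345k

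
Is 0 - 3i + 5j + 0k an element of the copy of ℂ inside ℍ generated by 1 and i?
No. The quaternion -3i + 5j has j-coefficient y = 5 and k-coefficient z = 0, not both zero, so it does not lie in the complex subalgebra spanned by 1 and i.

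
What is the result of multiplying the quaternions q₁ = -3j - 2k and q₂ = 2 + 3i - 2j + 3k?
-13i - 12j + 5k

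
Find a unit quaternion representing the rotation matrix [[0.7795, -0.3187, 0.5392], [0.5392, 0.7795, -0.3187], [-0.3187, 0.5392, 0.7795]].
0.9136 + 0.2348i + 0.2348j + 0.2348k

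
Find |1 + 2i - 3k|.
√14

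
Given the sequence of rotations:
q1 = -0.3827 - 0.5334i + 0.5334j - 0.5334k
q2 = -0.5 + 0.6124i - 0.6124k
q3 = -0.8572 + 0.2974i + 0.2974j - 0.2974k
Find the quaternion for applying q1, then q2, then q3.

q2 · q1 = 0.1913 + 0.359i + 0.3866j + 0.8277k
q3 · q2 · q1 = -0.1396 + 0.1103i - 0.6274j - 0.7582k
-0.1396 + 0.1103i - 0.6274j - 0.7582k


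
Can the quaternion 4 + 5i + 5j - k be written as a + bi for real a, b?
No. The quaternion 4 + 5i + 5j - k has j-coefficient y = 5 and k-coefficient z = -1, not both zero, so it does not lie in the complex subalgebra spanned by 1 and i.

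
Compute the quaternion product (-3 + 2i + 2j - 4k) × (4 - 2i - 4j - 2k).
-8 - 6i + 32j - 14k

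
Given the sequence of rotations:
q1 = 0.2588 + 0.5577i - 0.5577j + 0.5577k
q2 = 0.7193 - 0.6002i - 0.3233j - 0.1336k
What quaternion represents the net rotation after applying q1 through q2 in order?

q2 · q1 = 0.4151 - 0.009i - 0.2246j + 0.8816k
0.4151 - 0.009i - 0.2246j + 0.8816k


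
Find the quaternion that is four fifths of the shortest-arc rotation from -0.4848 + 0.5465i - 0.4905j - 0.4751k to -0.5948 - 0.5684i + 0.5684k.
0.402 + 0.6503i - 0.1293j - 0.6315k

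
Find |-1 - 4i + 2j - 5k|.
√46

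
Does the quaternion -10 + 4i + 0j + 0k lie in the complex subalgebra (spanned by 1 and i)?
Yes. The quaternion -10 + 4i has j- and k-coefficients y = z = 0, so it lies in the complex subalgebra spanned by 1 and i.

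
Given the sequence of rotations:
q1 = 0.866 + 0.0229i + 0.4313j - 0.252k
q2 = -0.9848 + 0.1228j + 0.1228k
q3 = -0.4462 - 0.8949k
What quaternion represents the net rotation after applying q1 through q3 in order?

q2 · q1 = -0.8749 - 0.1065i - 0.3156j + 0.3517k
q3 · q2 · q1 = 0.7051 - 0.2349i + 0.2361j + 0.626k
0.7051 - 0.2349i + 0.2361j + 0.626k


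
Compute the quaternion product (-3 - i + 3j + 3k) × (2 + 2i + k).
-7 - 5i + 13j - 3k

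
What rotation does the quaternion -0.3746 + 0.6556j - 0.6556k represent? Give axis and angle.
axis = (0, √2/2, -√2/2), θ = 224°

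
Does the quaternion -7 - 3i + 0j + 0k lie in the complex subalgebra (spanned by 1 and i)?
Yes. The quaternion -7 - 3i has j- and k-coefficients y = z = 0, so it lies in the complex subalgebra spanned by 1 and i.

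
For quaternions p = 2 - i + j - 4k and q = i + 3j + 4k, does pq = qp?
No: pq = 14 + 18i + 6j + 4k ≠ 14 - 14i + 6j + 12k = qp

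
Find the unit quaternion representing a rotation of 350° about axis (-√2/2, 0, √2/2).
-0.9962 - 0.0616i + 0.0616k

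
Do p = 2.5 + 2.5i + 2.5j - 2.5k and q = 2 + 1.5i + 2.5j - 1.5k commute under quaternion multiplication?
No: pq = -8.75 + 11.25i + 11.25j - 6.25k ≠ -8.75 + 6.25i + 11.25j - 11.25k = qp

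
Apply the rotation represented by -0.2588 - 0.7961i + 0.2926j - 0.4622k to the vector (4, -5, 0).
(5.132, 2.567, 2.842)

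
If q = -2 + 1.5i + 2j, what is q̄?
-2 - 1.5i - 2j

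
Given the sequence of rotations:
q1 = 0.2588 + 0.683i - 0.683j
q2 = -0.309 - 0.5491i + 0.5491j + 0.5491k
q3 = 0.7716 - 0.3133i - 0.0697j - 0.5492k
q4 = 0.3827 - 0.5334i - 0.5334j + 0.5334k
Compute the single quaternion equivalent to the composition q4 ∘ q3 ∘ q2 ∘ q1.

q2 · q1 = 0.6701 + 0.0219i + 0.7282j + 0.1421k
q3 · q2 · q1 = 0.6527 + 0.197i + 0.5477j - 0.485k
q4 · q3 · q2 · q1 = 0.9057 - 0.3062i - 0.2922j - 0.0245k
0.9057 - 0.3062i - 0.2922j - 0.0245k


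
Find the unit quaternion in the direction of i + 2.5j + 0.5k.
0.3651i + 0.9129j + 0.1826k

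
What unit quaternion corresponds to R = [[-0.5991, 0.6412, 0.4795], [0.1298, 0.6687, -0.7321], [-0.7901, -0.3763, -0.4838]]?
0.3827 + 0.2324i + 0.8294j - 0.3341k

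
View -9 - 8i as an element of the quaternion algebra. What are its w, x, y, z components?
-9 - 8i + 0j + 0k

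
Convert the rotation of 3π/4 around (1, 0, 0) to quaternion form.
0.3827 + 0.9239i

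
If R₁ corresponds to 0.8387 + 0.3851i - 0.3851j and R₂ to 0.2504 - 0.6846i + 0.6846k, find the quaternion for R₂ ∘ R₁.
0.4736 - 0.2141i + 0.1672j + 0.8378k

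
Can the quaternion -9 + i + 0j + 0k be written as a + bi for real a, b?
Yes. The quaternion -9 + i has j- and k-coefficients y = z = 0, so it lies in the complex subalgebra spanned by 1 and i.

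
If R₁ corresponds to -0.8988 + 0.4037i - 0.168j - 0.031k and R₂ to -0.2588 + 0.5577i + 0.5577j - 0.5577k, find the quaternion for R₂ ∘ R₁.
0.0839 - 0.7167i - 0.6656j + 0.1904k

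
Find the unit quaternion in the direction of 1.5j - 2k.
0.6j - 0.8k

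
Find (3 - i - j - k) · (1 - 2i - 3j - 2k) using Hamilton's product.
-4 - 8i - 10j - 6k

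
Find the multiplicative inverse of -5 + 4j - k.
-0.119 - 0.0952j + 0.0238k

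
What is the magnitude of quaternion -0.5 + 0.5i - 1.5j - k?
1.936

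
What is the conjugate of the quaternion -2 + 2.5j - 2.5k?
-2 - 2.5j + 2.5k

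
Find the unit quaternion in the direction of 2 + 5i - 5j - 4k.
0.239 + 0.5976i - 0.5976j - 0.4781k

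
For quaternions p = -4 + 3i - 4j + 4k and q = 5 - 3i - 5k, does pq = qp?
No: pq = 9 + 47i - 17j + 28k ≠ 9 + 7i - 23j + 52k = qp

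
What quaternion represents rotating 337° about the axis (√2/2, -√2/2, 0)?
-0.9799 + 0.141i - 0.141j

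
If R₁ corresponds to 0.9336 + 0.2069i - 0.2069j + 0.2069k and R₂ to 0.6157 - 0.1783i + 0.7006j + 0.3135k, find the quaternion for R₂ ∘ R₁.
0.6918 + 0.1707i + 0.6284j + 0.312k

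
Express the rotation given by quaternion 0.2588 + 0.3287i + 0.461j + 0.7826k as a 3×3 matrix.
[[-0.65, -0.102, 0.7531], [0.7081, -0.441, 0.5514], [0.2759, 0.8917, 0.3589]]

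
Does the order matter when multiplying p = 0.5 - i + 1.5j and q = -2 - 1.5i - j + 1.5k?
Yes: pq = -1 + 3.5i - 2j + 4k ≠ -1 - i - 5j - 2.5k = qp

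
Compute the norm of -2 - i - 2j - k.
√10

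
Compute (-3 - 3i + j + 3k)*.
-3 + 3i - j - 3k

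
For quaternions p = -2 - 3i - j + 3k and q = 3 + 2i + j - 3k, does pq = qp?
No: pq = 10 - 13i - 8j + 14k ≠ 10 - 13i - 2j + 16k = qp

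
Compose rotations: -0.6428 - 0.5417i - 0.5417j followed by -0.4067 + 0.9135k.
0.2614 + 0.7152i - 0.2745j - 0.5872k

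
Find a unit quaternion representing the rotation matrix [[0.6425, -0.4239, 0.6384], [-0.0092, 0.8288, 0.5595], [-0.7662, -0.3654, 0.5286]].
0.866 - 0.267i + 0.4055j + 0.1197k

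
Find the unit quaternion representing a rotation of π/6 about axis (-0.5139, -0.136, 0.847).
0.9659 - 0.133i - 0.0352j + 0.2192k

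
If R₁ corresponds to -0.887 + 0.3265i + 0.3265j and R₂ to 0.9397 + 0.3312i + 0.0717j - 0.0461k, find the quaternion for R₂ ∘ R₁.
-0.9651 + 0.0281i + 0.2282j + 0.1256k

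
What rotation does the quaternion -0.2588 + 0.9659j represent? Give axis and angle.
axis = (0, 1, 0), θ = 7π/6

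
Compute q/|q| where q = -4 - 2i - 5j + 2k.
-0.5714 - 0.2857i - 0.7143j + 0.2857k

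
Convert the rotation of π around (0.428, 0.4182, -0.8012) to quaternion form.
0.428i + 0.4182j - 0.8012k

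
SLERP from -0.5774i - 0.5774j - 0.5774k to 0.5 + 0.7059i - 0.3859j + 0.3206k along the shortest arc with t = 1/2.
-0.3021 - 0.7753i - 0.1157j - 0.5425k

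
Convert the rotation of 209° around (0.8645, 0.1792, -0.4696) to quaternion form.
-0.2504 + 0.837i + 0.1735j - 0.4546k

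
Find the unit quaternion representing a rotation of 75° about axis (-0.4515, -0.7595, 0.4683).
0.7934 - 0.2749i - 0.4624j + 0.2851k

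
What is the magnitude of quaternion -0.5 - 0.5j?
0.7071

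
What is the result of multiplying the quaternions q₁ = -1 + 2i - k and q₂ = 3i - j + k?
-5 - 4i - 4j - 3k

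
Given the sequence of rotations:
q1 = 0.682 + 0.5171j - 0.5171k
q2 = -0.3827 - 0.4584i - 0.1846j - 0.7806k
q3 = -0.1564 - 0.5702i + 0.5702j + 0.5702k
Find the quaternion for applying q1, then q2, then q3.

q2 · q1 = -0.5692 + 0.1865i - 0.5608j - 0.5715k
q3 · q2 · q1 = 0.841 + 0.2893i - 0.4564j - 0.0217k
0.841 + 0.2893i - 0.4564j - 0.0217k


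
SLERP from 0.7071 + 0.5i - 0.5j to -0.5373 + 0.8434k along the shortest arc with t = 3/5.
0.7259 + 0.246i - 0.246j - 0.5934k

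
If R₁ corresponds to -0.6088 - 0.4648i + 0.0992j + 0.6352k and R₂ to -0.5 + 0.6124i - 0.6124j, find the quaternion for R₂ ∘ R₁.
0.6498 - 0.5294i - 0.0658j - 0.5415k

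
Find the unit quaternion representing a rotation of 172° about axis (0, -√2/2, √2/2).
0.0698 - 0.7054j + 0.7054k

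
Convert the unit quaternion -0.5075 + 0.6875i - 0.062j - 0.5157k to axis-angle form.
axis = (0.7979, -0.072, -0.5985), θ = 241°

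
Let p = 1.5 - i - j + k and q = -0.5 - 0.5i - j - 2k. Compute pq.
-0.25 + 2.75i - 3.5j - 3k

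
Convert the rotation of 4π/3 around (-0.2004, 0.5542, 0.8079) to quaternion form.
-0.5 - 0.1736i + 0.48j + 0.6997k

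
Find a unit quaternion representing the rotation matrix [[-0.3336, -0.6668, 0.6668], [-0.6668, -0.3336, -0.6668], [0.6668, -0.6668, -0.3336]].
0.5774i - 0.5774j + 0.5774k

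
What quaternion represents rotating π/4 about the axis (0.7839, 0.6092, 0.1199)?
0.9239 + 0.3i + 0.2331j + 0.0459k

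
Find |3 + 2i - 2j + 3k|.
√26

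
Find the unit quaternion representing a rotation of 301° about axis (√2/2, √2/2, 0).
-0.8704 + 0.3482i + 0.3482j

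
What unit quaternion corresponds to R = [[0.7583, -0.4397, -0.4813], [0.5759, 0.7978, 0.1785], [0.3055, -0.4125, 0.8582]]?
0.9239 - 0.1599i - 0.2129j + 0.2748k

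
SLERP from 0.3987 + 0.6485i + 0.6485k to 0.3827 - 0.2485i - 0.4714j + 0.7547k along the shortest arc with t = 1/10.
0.4197 + 0.5766i - 0.0574j + 0.6987k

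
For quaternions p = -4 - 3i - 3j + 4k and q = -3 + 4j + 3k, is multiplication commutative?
No: pq = 12 - 16i + 2j - 36k ≠ 12 + 34i - 16j - 12k = qp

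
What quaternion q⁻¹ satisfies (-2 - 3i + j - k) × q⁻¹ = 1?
-0.1333 + 0.2i - 0.0667j + 0.0667k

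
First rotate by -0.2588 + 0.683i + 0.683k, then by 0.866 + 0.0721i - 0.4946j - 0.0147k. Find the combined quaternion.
-0.2633 + 0.235i + 0.0687j + 0.9331k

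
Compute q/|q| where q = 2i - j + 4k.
0.4364i - 0.2182j + 0.8729k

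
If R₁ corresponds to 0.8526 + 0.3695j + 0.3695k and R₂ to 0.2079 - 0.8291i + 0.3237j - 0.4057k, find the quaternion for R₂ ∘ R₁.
0.2076 - 0.4374i + 0.6592j - 0.5754k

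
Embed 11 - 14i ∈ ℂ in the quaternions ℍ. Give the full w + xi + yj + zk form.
11 - 14i + 0j + 0k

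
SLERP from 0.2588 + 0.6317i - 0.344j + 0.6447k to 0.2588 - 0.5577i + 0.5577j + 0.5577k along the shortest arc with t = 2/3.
-0.0934 + 0.759i - 0.6241j - 0.1605k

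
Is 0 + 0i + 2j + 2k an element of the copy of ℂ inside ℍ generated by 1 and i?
No. The quaternion 2j + 2k has j-coefficient y = 2 and k-coefficient z = 2, not both zero, so it does not lie in the complex subalgebra spanned by 1 and i.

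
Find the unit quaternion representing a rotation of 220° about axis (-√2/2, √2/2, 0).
-0.342 - 0.6645i + 0.6645j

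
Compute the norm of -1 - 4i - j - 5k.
√43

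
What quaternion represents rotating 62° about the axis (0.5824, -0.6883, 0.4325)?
0.8572 + 0.3i - 0.3545j + 0.2228k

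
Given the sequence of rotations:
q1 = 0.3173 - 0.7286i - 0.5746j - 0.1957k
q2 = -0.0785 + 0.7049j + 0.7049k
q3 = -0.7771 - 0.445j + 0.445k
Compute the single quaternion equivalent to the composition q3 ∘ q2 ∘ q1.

q2 · q1 = 0.5181 + 0.3243i - 0.2448j + 0.7526k
q3 · q2 · q1 = -0.8465 - 0.478i + 0.104j - 0.21k
-0.8465 - 0.478i + 0.104j - 0.21k


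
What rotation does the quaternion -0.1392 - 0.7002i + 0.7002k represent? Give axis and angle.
axis = (-√2/2, 0, √2/2), θ = 196°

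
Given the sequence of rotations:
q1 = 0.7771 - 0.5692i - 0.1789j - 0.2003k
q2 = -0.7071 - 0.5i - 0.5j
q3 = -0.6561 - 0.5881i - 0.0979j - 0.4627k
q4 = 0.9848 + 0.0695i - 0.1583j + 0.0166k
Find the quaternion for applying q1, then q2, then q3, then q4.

q2 · q1 = -0.9235 + 0.1141i - 0.3622j - 0.0535k
q3 · q2 · q1 = 0.6128 + 0.3059i + 0.2438j + 0.6866k
q4 · q3 · q2 · q1 = 0.6094 + 0.2311i + 0.1004j + 0.7517k
0.6094 + 0.2311i + 0.1004j + 0.7517k


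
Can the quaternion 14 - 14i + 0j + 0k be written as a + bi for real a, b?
Yes. The quaternion 14 - 14i has j- and k-coefficients y = z = 0, so it lies in the complex subalgebra spanned by 1 and i.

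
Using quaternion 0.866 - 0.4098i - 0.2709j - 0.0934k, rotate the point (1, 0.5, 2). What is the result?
(0.242, 1.904, 1.251)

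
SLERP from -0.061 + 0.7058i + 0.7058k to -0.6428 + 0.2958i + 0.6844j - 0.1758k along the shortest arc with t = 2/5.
-0.4012 + 0.7057i + 0.3772j + 0.4458k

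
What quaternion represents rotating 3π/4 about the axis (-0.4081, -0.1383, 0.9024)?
0.3827 - 0.377i - 0.1278j + 0.8337k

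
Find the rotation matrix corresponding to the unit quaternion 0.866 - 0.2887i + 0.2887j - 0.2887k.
[[0.6666, 0.3333, 0.6667], [-0.6667, 0.6666, 0.3333], [-0.3333, -0.6667, 0.6666]]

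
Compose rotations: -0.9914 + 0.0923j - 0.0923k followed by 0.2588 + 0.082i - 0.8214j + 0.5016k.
-0.1345 - 0.0518i + 0.8458j - 0.5136k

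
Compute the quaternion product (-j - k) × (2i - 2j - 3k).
-5 + i - 2j + 2k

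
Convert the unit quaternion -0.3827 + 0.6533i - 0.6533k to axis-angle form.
axis = (√2/2, 0, -√2/2), θ = 5π/4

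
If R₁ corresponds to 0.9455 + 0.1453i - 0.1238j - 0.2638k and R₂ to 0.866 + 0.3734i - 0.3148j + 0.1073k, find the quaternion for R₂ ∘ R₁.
0.7539 + 0.5752i - 0.2908j - 0.1275k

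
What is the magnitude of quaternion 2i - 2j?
√8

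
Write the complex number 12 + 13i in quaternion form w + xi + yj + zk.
12 + 13i + 0j + 0k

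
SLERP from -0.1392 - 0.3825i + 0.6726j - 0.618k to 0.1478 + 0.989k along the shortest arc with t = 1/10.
-0.1455 - 0.3534i + 0.6214j - 0.684k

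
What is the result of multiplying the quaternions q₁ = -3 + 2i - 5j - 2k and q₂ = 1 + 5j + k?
24 + 7i - 22j + 5k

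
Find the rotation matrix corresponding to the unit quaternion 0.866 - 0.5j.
[[0.5, 0, -0.866], [0, 1, 0], [0.866, 0, 0.5]]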